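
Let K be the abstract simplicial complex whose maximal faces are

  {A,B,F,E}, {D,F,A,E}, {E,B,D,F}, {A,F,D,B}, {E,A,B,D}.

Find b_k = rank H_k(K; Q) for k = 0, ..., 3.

Take the total order A < B < D < E < F on the vertex set. Then K (dimension 3) consists of the simplices:

  0-simplices (5): A, B, D, E, F
  1-simplices (10): AB, AD, AE, AF, BD, BE, BF, DE, DF, EF
  2-simplices (10): ABD, ABE, ABF, ADE, ADF, AEF, BDE, BDF, BEF, DEF
  3-simplices (5): ABDE, ABDF, ABEF, ADEF, BDEF

Hence C_0 ≅ Z^5, C_1 ≅ Z^10, C_2 ≅ Z^10, C_3 ≅ Z^5.

The boundary map ∂_1: C_1 → C_0 sends each edge [p,q] (with p < q) to q − p.
The 5×10 boundary matrix has rank 4 and Smith normal form diag(1,1,1,1).

Boundary ∂_2: C_2 → C_1 sends each 2-simplex [p,q,r] to [q,r] − [p,r] + [p,q]. For instance
  ∂BDF = DF − BF + BD,
  ∂ADE = DE − AE + AD.
This gives a 10×10 integer matrix of rank 6; reducing to Smith normal form yields diagonal entries (1,1,1,1,1,1).

∂_3: C_3 → C_2 sends each 3-simplex σ to the alternating sum Σ_i (−1)^i (σ with its i-th vertex removed). For instance
  ∂ABDF = BDF − ADF + ABF − ABD,
  ∂ABEF = BEF − AEF + ABF − ABE.
As a 10×5 matrix over Z this has rank 4, with invariant factors (1,1,1,1).

Reading off H_k = ker ∂_k / im ∂_{k+1}:

  H_0: rank C_0 − rank ∂_1 = 5 − 4 = 1, and the invariant factors of ∂_1 are all 1, so H_0 = Z.
  H_1: rank ker ∂_1 − rank ∂_2 = (10 − 4) − 6 = 0, and the invariant factors of ∂_2 are all 1, so H_1 = 0.
  H_2: rank ker ∂_2 − rank ∂_3 = (10 − 6) − 4 = 0, and the invariant factors of ∂_3 are all 1, so H_2 = 0.
  H_3: rank ker ∂_3 − rank ∂_4 = (5 − 4) − 0 = 1, and there is no ∂_4, so H_3 = Z.

As a check, the Euler characteristic is 5 − 10 + 10 − 5 = 0, which agrees with 1 − 0 + 0 − 1 = 0.

Hence the Betti numbers are b_0 = 1, b_1 = 0, b_2 = 0, b_3 = 1.

b_0 = 1, b_1 = 0, b_2 = 0, b_3 = 1.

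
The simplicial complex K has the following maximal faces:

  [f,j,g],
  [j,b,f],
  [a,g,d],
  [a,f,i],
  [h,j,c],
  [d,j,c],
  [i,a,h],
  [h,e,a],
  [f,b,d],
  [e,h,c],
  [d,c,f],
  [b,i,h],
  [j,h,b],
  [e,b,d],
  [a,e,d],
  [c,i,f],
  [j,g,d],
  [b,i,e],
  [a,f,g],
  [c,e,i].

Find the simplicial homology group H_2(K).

H_2 = 0.

Take the total order a < b < c < d < e < f < g < h < i < j on the vertex set. Then K (dimension 2) consists of the simplices:

  0-simplices (10): a, b, c, d, e, f, g, h, i, j
  1-simplices (30): ad, ae, af, ag, ah, ai, bd, be, bf, bh, bi, bj, cd, ce, cf, ch, ci, cj, de, df, dg, dj, eh, ei, fg, fi, fj, gj, hi, hj
  2-simplices (20): ade, adg, aeh, afg, afi, ahi, bde, bdf, bei, bfj, bhi, bhj, cdf, cdj, ceh, cei, cfi, chj, dgj, fgj

Hence C_0 ≅ Z^10, C_1 ≅ Z^30, C_2 ≅ Z^20.

Boundary ∂_1: C_1 → C_0 sends each edge [p,q] (with p < q) to q − p.
As a 10×30 matrix over Z this has rank 9, with invariant factors (1,1,1,1,1,1,1,1,1).

∂_2: C_2 → C_1 maps a triangle to the signed sum of its edges. For instance
  ∂afi = fi − ai + af,
  ∂ceh = eh − ch + ce.
The 30×20 boundary matrix has rank 20 and Smith normal form diag(1,1,1,1,1,1,1,1,1,1,1,1,1,1,1,1,1,1,1,2).

Computing H_k = (kernel of ∂_k) / (image of ∂_{k+1}):

  H_2: rank ker ∂_2 − rank ∂_3 = (20 − 20) − 0 = 0, and there is no ∂_3, so H_2 ≅ 0.

(K is a triangulation of the Klein bottle.)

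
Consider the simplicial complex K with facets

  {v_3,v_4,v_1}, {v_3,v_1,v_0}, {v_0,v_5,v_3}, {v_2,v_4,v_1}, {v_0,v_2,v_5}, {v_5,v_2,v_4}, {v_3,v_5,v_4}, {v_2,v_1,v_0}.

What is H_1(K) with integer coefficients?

H_1 ≅ 0.

We work with the vertex ordering v_0 < v_1 < v_2 < v_3 < v_4 < v_5. The simplices of K, each written with vertices in increasing order, are:

  0-simplices (6): [v_0], [v_1], [v_2], [v_3], [v_4], [v_5]
  1-simplices (12): [v_0,v_1], [v_0,v_2], [v_0,v_3], [v_0,v_5], [v_1,v_2], [v_1,v_3], [v_1,v_4], [v_2,v_4], [v_2,v_5], [v_3,v_4], [v_3,v_5], [v_4,v_5]
  2-simplices (8): [v_0,v_1,v_2], [v_0,v_1,v_3], [v_0,v_2,v_5], [v_0,v_3,v_5], [v_1,v_2,v_4], [v_1,v_3,v_4], [v_2,v_4,v_5], [v_3,v_4,v_5]

so the chain groups are C_0 ≅ Z^6, C_1 ≅ Z^12, C_2 ≅ Z^8.

Boundary ∂_1: C_1 → C_0 is given by ∂[p,q] = [q] − [p].
The 6×12 boundary matrix has rank 5 and Smith normal form diag(1,1,1,1,1).

The boundary map ∂_2: C_2 → C_1 acts by ∂[p,q,r] = [q,r] − [p,r] + [p,q]. For instance
  ∂[v_0,v_1,v_2] = [v_1,v_2] − [v_0,v_2] + [v_0,v_1],
  ∂[v_1,v_2,v_4] = [v_2,v_4] − [v_1,v_4] + [v_1,v_2].
The resulting 12×8 matrix has rank 7, and its Smith normal form has invariant factors (1,1,1,1,1,1,1).

Now H_k = ker ∂_k / im ∂_{k+1}, so:

  H_1: rank ker ∂_1 − rank ∂_2 = (12 − 5) − 7 = 0, and the invariant factors of ∂_2 are all 1, so H_1 = 0.

(K is a triangulation of the 2-sphere S^2.)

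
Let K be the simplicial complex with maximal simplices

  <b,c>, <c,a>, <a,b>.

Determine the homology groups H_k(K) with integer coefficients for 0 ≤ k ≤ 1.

H_0 ≅ Z,  H_1 ≅ Z.

Order the vertices as a < b < c. Listing each simplex with vertices in this order, K has dimension 1 with simplices:

  0-simplices (3): a, b, c
  1-simplices (3): ab, ac, bc

giving chain groups C_0 ≅ Z^3, C_1 ≅ Z^3.

The boundary map ∂_1: C_1 → C_0 sends each edge [p,q] (with p < q) to q − p.
As a 3×3 matrix over Z this has rank 2, with invariant factors (1,1).

From H_k ≅ ker(∂_k) / im(∂_{k+1}) we obtain:

  H_0: rank C_0 − rank ∂_1 = 3 − 2 = 1, and the invariant factors of ∂_1 are all 1, so H_0 ≅ Z.
  H_1: rank ker ∂_1 − rank ∂_2 = (3 − 2) − 0 = 1, and there is no ∂_2, so H_1 ≅ Z.

As a check, the Euler characteristic is 3 − 3 = 0, which agrees with 1 − 1 = 0.
(K is a triangulation of the circle S^1.)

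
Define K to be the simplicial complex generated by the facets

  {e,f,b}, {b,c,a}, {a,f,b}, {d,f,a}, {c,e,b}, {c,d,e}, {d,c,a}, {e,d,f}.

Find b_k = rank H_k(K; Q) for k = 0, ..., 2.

Order the vertices as a < b < c < d < e < f. Listing each simplex with vertices in this order, K has dimension 2 with simplices:

  0-simplices (6): a, b, c, d, e, f
  1-simplices (12): ab, ac, ad, af, bc, be, bf, cd, ce, de, df, ef
  2-simplices (8): abc, abf, acd, adf, bce, bef, cde, def

giving chain groups C_0 ≅ Z^6, C_1 ≅ Z^12, C_2 ≅ Z^8.

Boundary ∂_1: C_1 → C_0 maps an edge to its endpoints' difference, ∂[p,q] = q − p. For instance
  ∂de = e − d.
This gives a 6×12 integer matrix of rank 5; reducing to Smith normal form yields diagonal entries (1,1,1,1,1).

Boundary ∂_2: C_2 → C_1 acts by ∂[p,q,r] = [q,r] − [p,r] + [p,q]. For instance
  ∂bef = ef − bf + be,
  ∂adf = df − af + ad.
The 12×8 boundary matrix has rank 7 and Smith normal form diag(1,1,1,1,1,1,1).

Now H_k = ker ∂_k / im ∂_{k+1}, so:

  H_0: rank C_0 − rank ∂_1 = 6 − 5 = 1, and the invariant factors of ∂_1 are all 1, so H_0 = Z.
  H_1: rank ker ∂_1 − rank ∂_2 = (12 − 5) − 7 = 0, and the invariant factors of ∂_2 are all 1, so H_1 = 0.
  H_2: rank ker ∂_2 − rank ∂_3 = (8 − 7) − 0 = 1, and there is no ∂_3, so H_2 = Z.

Hence the Betti numbers are b_0 = 1, b_1 = 0, b_2 = 1.

b_0 = 1, b_1 = 0, b_2 = 1.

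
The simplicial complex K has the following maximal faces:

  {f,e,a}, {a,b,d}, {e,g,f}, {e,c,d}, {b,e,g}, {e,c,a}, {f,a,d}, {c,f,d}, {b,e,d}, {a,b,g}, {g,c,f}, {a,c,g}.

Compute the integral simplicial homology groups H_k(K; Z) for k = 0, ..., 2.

H_0 = Z,  H_1 = Z/2,  H_2 = 0.

K has 7 vertices, 18 edges, 12 triangles.
rank ∂_0 = 0, rank ∂_1 = 6 ⇒ b_0 = 7 − 0 − 6 = 1; all invariant factors of ∂_1 are 1 so no torsion. So H_0 = Z.
rank ∂_1 = 6, rank ∂_2 = 12 ⇒ b_1 = 18 − 6 − 12 = 0; ∂_2 has invariant factor(s) [2] giving torsion. So H_1 = Z/2.
rank ∂_2 = 12, rank ∂_3 = 0 ⇒ b_2 = 12 − 12 − 0 = 0. So H_2 = 0.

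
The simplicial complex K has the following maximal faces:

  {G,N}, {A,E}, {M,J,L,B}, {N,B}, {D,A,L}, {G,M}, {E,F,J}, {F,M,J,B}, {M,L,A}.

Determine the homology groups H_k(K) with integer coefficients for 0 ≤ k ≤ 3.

We work with the vertex ordering A < B < D < E < F < G < J < L < M < N. The simplices of K, each written with vertices in increasing order, are:

  0-simplices (10): A, B, D, E, F, G, J, L, M, N
  1-simplices (19): AD, AE, AL, AM, BF, BJ, BL, BM, BN, DL, EF, EJ, FJ, FM, GM, GN, JL, JM, LM
  2-simplices (10): ADL, ALM, BFJ, BFM, BJL, BJM, BLM, EFJ, FJM, JLM
  3-simplices (2): BFJM, BJLM

giving chain groups C_0 ≅ Z^10, C_1 ≅ Z^19, C_2 ≅ Z^10, C_3 ≅ Z^2.

Boundary ∂_1: C_1 → C_0 sends each edge [p,q] (with p < q) to q − p. For instance
  ∂BJ = J − B.
As a 10×19 matrix over Z this has rank 9, with invariant factors (1,1,1,1,1,1,1,1,1).

Boundary ∂_2: C_2 → C_1 acts by ∂[p,q,r] = [q,r] − [p,r] + [p,q]. For instance
  ∂ADL = DL − AL + AD,
  ∂JLM = LM − JM + JL.
As a 19×10 matrix over Z this has rank 8, with invariant factors (1,1,1,1,1,1,1,1).

The boundary map ∂_3: C_3 → C_2 sends each 3-simplex σ to the alternating sum Σ_i (−1)^i (σ with its i-th vertex removed). For instance
  ∂BFJM = FJM − BJM + BFM − BFJ,
  ∂BJLM = JLM − BLM + BJM − BJL.
The 10×2 boundary matrix has rank 2 and Smith normal form diag(1,1).

From H_k ≅ ker(∂_k) / im(∂_{k+1}) we obtain:

  H_0: rank C_0 − rank ∂_1 = 10 − 9 = 1, and the invariant factors of ∂_1 are all 1, so H_0 ≅ Z.
  H_1: rank ker ∂_1 − rank ∂_2 = (19 − 9) − 8 = 2, and the invariant factors of ∂_2 are all 1, so H_1 ≅ Z^2.
  H_2: rank ker ∂_2 − rank ∂_3 = (10 − 8) − 2 = 0, and the invariant factors of ∂_3 are all 1, so H_2 ≅ 0.
  H_3: rank ker ∂_3 − rank ∂_4 = (2 − 2) − 0 = 0, and there is no ∂_4, so H_3 ≅ 0.

H_0 ≅ Z,  H_1 ≅ Z^2,  H_2 = 0,  H_3 = 0.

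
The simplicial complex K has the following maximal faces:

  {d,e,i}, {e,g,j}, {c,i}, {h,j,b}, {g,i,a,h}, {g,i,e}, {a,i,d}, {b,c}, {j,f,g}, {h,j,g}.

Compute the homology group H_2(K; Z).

We work with the vertex ordering a < b < c < d < e < f < g < h < i < j. The simplices of K, each written with vertices in increasing order, are:

  0-simplices (10): a, b, c, d, e, f, g, h, i, j
  1-simplices (20): ad, ag, ah, ai, bc, bh, bj, ci, de, di, eg, ei, ej, fg, fj, gh, gi, gj, hi, hj
  2-simplices (11): adi, agh, agi, ahi, bhj, dei, egi, egj, fgj, ghi, ghj
  3-simplices (1): aghi

giving chain groups C_0 ≅ Z^10, C_1 ≅ Z^20, C_2 ≅ Z^11, C_3 ≅ Z^1.

Boundary ∂_1: C_1 → C_0 is given by ∂[p,q] = [q] − [p]. For instance
  ∂fj = j − f.
This gives a 10×20 integer matrix of rank 9; reducing to Smith normal form yields diagonal entries (1,1,1,1,1,1,1,1,1).

Boundary ∂_2: C_2 → C_1 sends each 2-simplex [p,q,r] to [q,r] − [p,r] + [p,q]. For instance
  ∂fgj = gj − fj + fg,
  ∂egi = gi − ei + eg.
The resulting 20×11 matrix has rank 10, and its Smith normal form has invariant factors (1,1,1,1,1,1,1,1,1,1).

∂_3: C_3 → C_2 sends each 3-simplex σ to the alternating sum Σ_i (−1)^i (σ with its i-th vertex removed). For instance
  ∂aghi = ghi − ahi + agi − agh.
This gives a 11×1 integer matrix of rank 1; reducing to Smith normal form yields diagonal entries (1).

Reading off H_k = ker ∂_k / im ∂_{k+1}:

  H_2: rank ker ∂_2 − rank ∂_3 = (11 − 10) − 1 = 0, and the invariant factors of ∂_3 are all 1, so H_2 = 0.

H_2 ≅ 0.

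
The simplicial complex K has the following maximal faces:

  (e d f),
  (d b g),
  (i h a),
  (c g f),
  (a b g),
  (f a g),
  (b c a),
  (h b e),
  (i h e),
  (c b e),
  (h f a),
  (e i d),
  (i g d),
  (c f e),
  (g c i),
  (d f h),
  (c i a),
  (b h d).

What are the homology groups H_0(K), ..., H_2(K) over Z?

We work with the vertex ordering a < b < c < d < e < f < g < h < i. The simplices of K, each written with vertices in increasing order, are:

  0-simplices (9): a, b, c, d, e, f, g, h, i
  1-simplices (27): ab, ac, af, ag, ah, ai, bc, bd, be, bg, bh, ce, cf, cg, ci, de, df, dg, dh, di, ef, eh, ei, fg, fh, gi, hi
  2-simplices (18): abc, abg, aci, afg, afh, ahi, bce, bdg, bdh, beh, cef, cfg, cgi, def, dei, dfh, dgi, ehi

so the chain groups are C_0 ≅ Z^9, C_1 ≅ Z^27, C_2 ≅ Z^18.

Boundary ∂_1: C_1 → C_0 sends each edge [p,q] (with p < q) to q − p.
This gives a 9×27 integer matrix of rank 8; reducing to Smith normal form yields diagonal entries (1,1,1,1,1,1,1,1).

The boundary map ∂_2: C_2 → C_1 maps a triangle to the signed sum of its edges. For instance
  ∂ehi = hi − ei + eh,
  ∂dgi = gi − di + dg.
This gives a 27×18 integer matrix of rank 18; reducing to Smith normal form yields diagonal entries (1,1,1,1,1,1,1,1,1,1,1,1,1,1,1,1,1,2).

Computing H_k = (kernel of ∂_k) / (image of ∂_{k+1}):

  H_0: rank C_0 − rank ∂_1 = 9 − 8 = 1, and the invariant factors of ∂_1 are all 1, so H_0 ≅ Z.
  H_1: rank ker ∂_1 − rank ∂_2 = (27 − 8) − 18 = 1, and ∂_2 has invariant factor 2 > 1, so H_1 ≅ Z ⊕ Z/2.
  H_2: rank ker ∂_2 − rank ∂_3 = (18 − 18) − 0 = 0, and there is no ∂_3, so H_2 ≅ 0.

H_0 ≅ Z,  H_1 ≅ Z ⊕ Z/2,  H_2 = 0.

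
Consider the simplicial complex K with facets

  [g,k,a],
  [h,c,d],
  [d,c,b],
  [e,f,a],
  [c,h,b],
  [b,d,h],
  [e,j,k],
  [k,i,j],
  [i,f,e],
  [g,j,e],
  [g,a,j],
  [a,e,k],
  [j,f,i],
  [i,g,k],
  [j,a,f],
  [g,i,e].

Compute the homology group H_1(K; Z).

Fix the vertex order a < b < c < d < e < f < g < h < i < j < k and write every simplex with vertices in increasing order. Then dim K = 2 and the simplices of K are:

  0-simplices (11): a, b, c, d, e, f, g, h, i, j, k
  1-simplices (24): ae, af, ag, aj, ak, bc, bd, bh, cd, ch, dh, ef, eg, ei, ej, ek, fi, fj, gi, gj, gk, ij, ik, jk
  2-simplices (16): aef, aek, afj, agj, agk, bcd, bch, bdh, cdh, efi, egi, egj, ejk, fij, gik, ijk

giving chain groups C_0 ≅ Z^11, C_1 ≅ Z^24, C_2 ≅ Z^16.

Boundary ∂_1: C_1 → C_0 maps an edge to its endpoints' difference, ∂[p,q] = q − p.
This gives a 11×24 integer matrix of rank 9; reducing to Smith normal form yields diagonal entries (1,1,1,1,1,1,1,1,1).

∂_2: C_2 → C_1 maps a triangle to the signed sum of its edges. For instance
  ∂bch = ch − bh + bc,
  ∂aef = ef − af + ae.
The resulting 24×16 matrix has rank 15, and its Smith normal form has invariant factors (1,1,1,1,1,1,1,1,1,1,1,1,1,1,2).

Computing H_k = (kernel of ∂_k) / (image of ∂_{k+1}):

  H_1: rank ker ∂_1 − rank ∂_2 = (24 − 9) − 15 = 0, and ∂_2 has invariant factor 2 > 1, so H_1 ≅ Z/2.

H_1 ≅ Z/2.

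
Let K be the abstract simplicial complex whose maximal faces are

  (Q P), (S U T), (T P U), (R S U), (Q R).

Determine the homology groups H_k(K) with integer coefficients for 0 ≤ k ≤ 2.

H_0 ≅ Z,  H_1 ≅ Z,  H_2 = 0.

Order the vertices as P < Q < R < S < T < U. Listing each simplex with vertices in this order, K has dimension 2 with simplices:

  0-simplices (6): P, Q, R, S, T, U
  1-simplices (9): PQ, PT, PU, QR, RS, RU, ST, SU, TU
  2-simplices (3): PTU, RSU, STU

giving chain groups C_0 ≅ Z^6, C_1 ≅ Z^9, C_2 ≅ Z^3.

The boundary map ∂_1: C_1 → C_0 is given by ∂[p,q] = [q] − [p].
This gives a 6×9 integer matrix of rank 5; reducing to Smith normal form yields diagonal entries (1,1,1,1,1).

Boundary ∂_2: C_2 → C_1 acts by ∂[p,q,r] = [q,r] − [p,r] + [p,q]. For instance
  ∂RSU = SU − RU + RS,
  ∂STU = TU − SU + ST.
As a 9×3 matrix over Z this has rank 3, with invariant factors (1,1,1).

Computing H_k = (kernel of ∂_k) / (image of ∂_{k+1}):

  H_0: rank C_0 − rank ∂_1 = 6 − 5 = 1, and the invariant factors of ∂_1 are all 1, so H_0 = Z.
  H_1: rank ker ∂_1 − rank ∂_2 = (9 − 5) − 3 = 1, and the invariant factors of ∂_2 are all 1, so H_1 = Z.
  H_2: rank ker ∂_2 − rank ∂_3 = (3 − 3) − 0 = 0, and there is no ∂_3, so H_2 = 0.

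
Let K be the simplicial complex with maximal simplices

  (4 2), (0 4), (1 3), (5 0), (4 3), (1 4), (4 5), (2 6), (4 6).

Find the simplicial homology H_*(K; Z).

H_0 ≅ Z,  H_1 ≅ Z^3.

We work with the vertex ordering 0 < 1 < 2 < 3 < 4 < 5 < 6. The simplices of K, each written with vertices in increasing order, are:

  0-simplices (7): [0], [1], [2], [3], [4], [5], [6]
  1-simplices (9): [0,4], [0,5], [1,3], [1,4], [2,4], [2,6], [3,4], [4,5], [4,6]

so the chain groups are C_0 ≅ Z^7, C_1 ≅ Z^9.

Boundary ∂_1: C_1 → C_0 is given by ∂[p,q] = [q] − [p]. For instance
  ∂[4,6] = [6] − [4].
This gives a 7×9 integer matrix of rank 6; reducing to Smith normal form yields diagonal entries (1,1,1,1,1,1).

Computing H_k = (kernel of ∂_k) / (image of ∂_{k+1}):

  H_0: rank C_0 − rank ∂_1 = 7 − 6 = 1, and the invariant factors of ∂_1 are all 1, so H_0 = Z.
  H_1: rank ker ∂_1 − rank ∂_2 = (9 − 6) − 0 = 3, and there is no ∂_2, so H_1 = Z^3.

As a check, the Euler characteristic is 7 − 9 = -2, which agrees with 1 − 3 = -2.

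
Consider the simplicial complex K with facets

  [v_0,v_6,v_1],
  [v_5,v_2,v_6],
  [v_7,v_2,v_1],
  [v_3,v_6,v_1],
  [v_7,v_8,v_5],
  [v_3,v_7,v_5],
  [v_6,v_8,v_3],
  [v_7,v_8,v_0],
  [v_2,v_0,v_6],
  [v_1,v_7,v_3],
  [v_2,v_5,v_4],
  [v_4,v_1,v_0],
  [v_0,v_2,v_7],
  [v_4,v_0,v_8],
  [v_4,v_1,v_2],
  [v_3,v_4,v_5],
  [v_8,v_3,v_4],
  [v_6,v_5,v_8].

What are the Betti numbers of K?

b_0 = 1, b_1 = 1, b_2 = 0.

Take the total order v_0 < v_1 < v_2 < v_3 < v_4 < v_5 < v_6 < v_7 < v_8 on the vertex set. Then K (dimension 2) consists of the simplices:

  0-simplices (9): [v_0], [v_1], [v_2], [v_3], [v_4], [v_5], [v_6], [v_7], [v_8]
  1-simplices (27): (27 of them)
  2-simplices (18): (18 of them)

so the chain groups are C_0 ≅ Z^9, C_1 ≅ Z^27, C_2 ≅ Z^18.

∂_1: C_1 → C_0 is given by ∂[p,q] = [q] − [p]. For instance
  ∂[v_1,v_6] = [v_6] − [v_1].
This gives a 9×27 integer matrix of rank 8; reducing to Smith normal form yields diagonal entries (1,1,1,1,1,1,1,1).

The boundary map ∂_2: C_2 → C_1 sends each 2-simplex [p,q,r] to [q,r] − [p,r] + [p,q]. For instance
  ∂[v_3,v_4,v_5] = [v_4,v_5] − [v_3,v_5] + [v_3,v_4],
  ∂[v_1,v_3,v_6] = [v_3,v_6] − [v_1,v_6] + [v_1,v_3].
This gives a 27×18 integer matrix of rank 18; reducing to Smith normal form yields diagonal entries (1,1,1,1,1,1,1,1,1,1,1,1,1,1,1,1,1,2).

Now H_k = ker ∂_k / im ∂_{k+1}, so:

  H_0: rank C_0 − rank ∂_1 = 9 − 8 = 1, and the invariant factors of ∂_1 are all 1, so H_0 = Z.
  H_1: rank ker ∂_1 − rank ∂_2 = (27 − 8) − 18 = 1, and ∂_2 has invariant factor 2 > 1, so H_1 = Z ⊕ Z/2.
  H_2: rank ker ∂_2 − rank ∂_3 = (18 − 18) − 0 = 0, and there is no ∂_3, so H_2 = 0.

Hence the Betti numbers are b_0 = 1, b_1 = 1, b_2 = 0.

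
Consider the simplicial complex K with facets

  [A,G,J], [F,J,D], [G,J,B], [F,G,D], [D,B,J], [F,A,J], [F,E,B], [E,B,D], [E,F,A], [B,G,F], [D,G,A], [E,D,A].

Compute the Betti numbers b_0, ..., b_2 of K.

b_0 = 1, b_1 = 0, b_2 = 0.

We work with the vertex ordering A < B < D < E < F < G < J. The simplices of K, each written with vertices in increasing order, are:

  0-simplices (7): A, B, D, E, F, G, J
  1-simplices (18): AD, AE, AF, AG, AJ, BD, BE, BF, BG, BJ, DE, DF, DG, DJ, EF, FG, FJ, GJ
  2-simplices (12): ADE, ADG, AEF, AFJ, AGJ, BDE, BDJ, BEF, BFG, BGJ, DFG, DFJ

so the chain groups are C_0 ≅ Z^7, C_1 ≅ Z^18, C_2 ≅ Z^12.

The boundary map ∂_1: C_1 → C_0 is given by ∂[p,q] = [q] − [p].
This gives a 7×18 integer matrix of rank 6; reducing to Smith normal form yields diagonal entries (1,1,1,1,1,1).

∂_2: C_2 → C_1 maps a triangle to the signed sum of its edges. For instance
  ∂AEF = EF − AF + AE,
  ∂AFJ = FJ − AJ + AF.
The 18×12 boundary matrix has rank 12 and Smith normal form diag(1,1,1,1,1,1,1,1,1,1,1,2).

Now H_k = ker ∂_k / im ∂_{k+1}, so:

  H_0: rank C_0 − rank ∂_1 = 7 − 6 = 1, and the invariant factors of ∂_1 are all 1, so H_0 = Z.
  H_1: rank ker ∂_1 − rank ∂_2 = (18 − 6) − 12 = 0, and ∂_2 has invariant factor 2 > 1, so H_1 = Z/2Z.
  H_2: rank ker ∂_2 − rank ∂_3 = (12 − 12) − 0 = 0, and there is no ∂_3, so H_2 = 0.

Hence the Betti numbers are b_0 = 1, b_1 = 0, b_2 = 0.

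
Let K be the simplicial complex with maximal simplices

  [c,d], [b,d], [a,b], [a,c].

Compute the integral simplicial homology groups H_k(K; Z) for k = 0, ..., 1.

Order the vertices as a < b < c < d. Listing each simplex with vertices in this order, K has dimension 1 with simplices:

  0-simplices (4): a, b, c, d
  1-simplices (4): ab, ac, bd, cd

Hence C_0 ≅ Z^4, C_1 ≅ Z^4.

Boundary ∂_1: C_1 → C_0 sends each edge [p,q] (with p < q) to q − p. For instance
  ∂cd = d − c.
The 4×4 boundary matrix has rank 3 and Smith normal form diag(1,1,1).

Computing H_k = (kernel of ∂_k) / (image of ∂_{k+1}):

  H_0: rank C_0 − rank ∂_1 = 4 − 3 = 1, and the invariant factors of ∂_1 are all 1, so H_0 = Z.
  H_1: rank ker ∂_1 − rank ∂_2 = (4 − 3) − 0 = 1, and there is no ∂_2, so H_1 = Z.

As a check, the Euler characteristic is 4 − 4 = 0, which agrees with 1 − 1 = 0.
(K is a triangulation of the circle S^1.)

H_0 = Z,  H_1 = Z.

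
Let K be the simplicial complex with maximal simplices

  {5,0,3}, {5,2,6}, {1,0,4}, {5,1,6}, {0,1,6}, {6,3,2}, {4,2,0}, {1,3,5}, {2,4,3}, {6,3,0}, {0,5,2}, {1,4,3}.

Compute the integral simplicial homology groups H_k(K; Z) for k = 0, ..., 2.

We work with the vertex ordering 0 < 1 < 2 < 3 < 4 < 5 < 6. The simplices of K, each written with vertices in increasing order, are:

  0-simplices (7): [0], [1], [2], [3], [4], [5], [6]
  1-simplices (18): [0,1], [0,2], [0,3], [0,4], [0,5], [0,6], [1,3], [1,4], [1,5], [1,6], [2,3], [2,4], [2,5], [2,6], [3,4], [3,5], [3,6], [5,6]
  2-simplices (12): [0,1,4], [0,1,6], [0,2,4], [0,2,5], [0,3,5], [0,3,6], [1,3,4], [1,3,5], [1,5,6], [2,3,4], [2,3,6], [2,5,6]

Hence C_0 ≅ Z^7, C_1 ≅ Z^18, C_2 ≅ Z^12.

The boundary map ∂_1: C_1 → C_0 is given by ∂[p,q] = [q] − [p]. For instance
  ∂[2,4] = [4] − [2].
The resulting 7×18 matrix has rank 6, and its Smith normal form has invariant factors (1,1,1,1,1,1).

Boundary ∂_2: C_2 → C_1 acts by ∂[p,q,r] = [q,r] − [p,r] + [p,q]. For instance
  ∂[0,3,6] = [3,6] − [0,6] + [0,3],
  ∂[2,3,6] = [3,6] − [2,6] + [2,3].
The resulting 18×12 matrix has rank 12, and its Smith normal form has invariant factors (1,1,1,1,1,1,1,1,1,1,1,2).

Now H_k = ker ∂_k / im ∂_{k+1}, so:

  H_0: rank C_0 − rank ∂_1 = 7 − 6 = 1, and the invariant factors of ∂_1 are all 1, so H_0 = Z.
  H_1: rank ker ∂_1 − rank ∂_2 = (18 − 6) − 12 = 0, and ∂_2 has invariant factor 2 > 1, so H_1 = Z/2.
  H_2: rank ker ∂_2 − rank ∂_3 = (12 − 12) − 0 = 0, and there is no ∂_3, so H_2 = 0.

As a check, the Euler characteristic is 7 − 18 + 12 = 1, which agrees with 1 − 0 + 0 = 1.

H_0 = Z,  H_1 = Z/2,  H_2 = 0.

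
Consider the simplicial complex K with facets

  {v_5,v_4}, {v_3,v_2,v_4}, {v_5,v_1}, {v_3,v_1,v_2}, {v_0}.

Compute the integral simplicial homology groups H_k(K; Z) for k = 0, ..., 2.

H_0 = Z^2,  H_1 = Z,  H_2 = 0.

Order the vertices as v_0 < v_1 < v_2 < v_3 < v_4 < v_5. Listing each simplex with vertices in this order, K has dimension 2 with simplices:

  0-simplices (6): [v_0], [v_1], [v_2], [v_3], [v_4], [v_5]
  1-simplices (7): [v_1,v_2], [v_1,v_3], [v_1,v_5], [v_2,v_3], [v_2,v_4], [v_3,v_4], [v_4,v_5]
  2-simplices (2): [v_1,v_2,v_3], [v_2,v_3,v_4]

Hence C_0 ≅ Z^6, C_1 ≅ Z^7, C_2 ≅ Z^2.

Boundary ∂_1: C_1 → C_0 maps an edge to its endpoints' difference, ∂[p,q] = q − p. For instance
  ∂[v_2,v_3] = [v_3] − [v_2].
The resulting 6×7 matrix has rank 4, and its Smith normal form has invariant factors (1,1,1,1).

The boundary map ∂_2: C_2 → C_1 maps a triangle to the signed sum of its edges. For instance
  ∂[v_1,v_2,v_3] = [v_2,v_3] − [v_1,v_3] + [v_1,v_2],
  ∂[v_2,v_3,v_4] = [v_3,v_4] − [v_2,v_4] + [v_2,v_3].
The 7×2 boundary matrix has rank 2 and Smith normal form diag(1,1).

Computing H_k = (kernel of ∂_k) / (image of ∂_{k+1}):

  H_0: rank C_0 − rank ∂_1 = 6 − 4 = 2, and the invariant factors of ∂_1 are all 1, so H_0 = Z^2.
  H_1: rank ker ∂_1 − rank ∂_2 = (7 − 4) − 2 = 1, and the invariant factors of ∂_2 are all 1, so H_1 = Z.
  H_2: rank ker ∂_2 − rank ∂_3 = (2 − 2) − 0 = 0, and there is no ∂_3, so H_2 = 0.

As a check, the Euler characteristic is 6 − 7 + 2 = 1, which agrees with 2 − 1 + 0 = 1.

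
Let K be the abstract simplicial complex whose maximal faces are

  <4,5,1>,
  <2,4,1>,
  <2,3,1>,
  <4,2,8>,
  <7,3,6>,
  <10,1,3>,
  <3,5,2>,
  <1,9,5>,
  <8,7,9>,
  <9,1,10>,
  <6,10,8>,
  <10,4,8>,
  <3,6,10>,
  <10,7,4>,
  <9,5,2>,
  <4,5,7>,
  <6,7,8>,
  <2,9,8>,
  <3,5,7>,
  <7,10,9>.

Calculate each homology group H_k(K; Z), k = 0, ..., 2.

H_0 = Z,  H_1 = Z × Z/2,  H_2 = 0.

We work with the vertex ordering 1 < 2 < 3 < 4 < 5 < 6 < 7 < 8 < 9 < 10. The simplices of K, each written with vertices in increasing order, are:

  0-simplices (10): [1], [2], [3], [4], [5], [6], [7], [8], [9], [10]
  1-simplices (30): (30 of them)
  2-simplices (20): (20 of them)

so the chain groups are C_0 ≅ Z^10, C_1 ≅ Z^30, C_2 ≅ Z^20.

∂_1: C_1 → C_0 is given by ∂[p,q] = [q] − [p]. For instance
  ∂[6,8] = [8] − [6].
The 10×30 boundary matrix has rank 9 and Smith normal form diag(1,1,1,1,1,1,1,1,1).

∂_2: C_2 → C_1 maps a triangle to the signed sum of its edges. For instance
  ∂[2,3,5] = [3,5] − [2,5] + [2,3],
  ∂[1,5,9] = [5,9] − [1,9] + [1,5].
This gives a 30×20 integer matrix of rank 20; reducing to Smith normal form yields diagonal entries (1,1,1,1,1,1,1,1,1,1,1,1,1,1,1,1,1,1,1,2).

Reading off H_k = ker ∂_k / im ∂_{k+1}:

  H_0: rank C_0 − rank ∂_1 = 10 − 9 = 1, and the invariant factors of ∂_1 are all 1, so H_0 = Z.
  H_1: rank ker ∂_1 − rank ∂_2 = (30 − 9) − 20 = 1, and ∂_2 has invariant factor 2 > 1, so H_1 = Z × Z/2.
  H_2: rank ker ∂_2 − rank ∂_3 = (20 − 20) − 0 = 0, and there is no ∂_3, so H_2 = 0.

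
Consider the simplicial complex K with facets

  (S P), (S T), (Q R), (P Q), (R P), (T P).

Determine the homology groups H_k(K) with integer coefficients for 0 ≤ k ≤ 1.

Fix the vertex order P < Q < R < S < T and write every simplex with vertices in increasing order. Then dim K = 1 and the simplices of K are:

  0-simplices (5): P, Q, R, S, T
  1-simplices (6): PQ, PR, PS, PT, QR, ST

so the chain groups are C_0 ≅ Z^5, C_1 ≅ Z^6.

Boundary ∂_1: C_1 → C_0 maps an edge to its endpoints' difference, ∂[p,q] = q − p. For instance
  ∂QR = R − Q.
This gives a 5×6 integer matrix of rank 4; reducing to Smith normal form yields diagonal entries (1,1,1,1).

Computing H_k = (kernel of ∂_k) / (image of ∂_{k+1}):

  H_0: rank C_0 − rank ∂_1 = 5 − 4 = 1, and the invariant factors of ∂_1 are all 1, so H_0 = Z.
  H_1: rank ker ∂_1 − rank ∂_2 = (6 − 4) − 0 = 2, and there is no ∂_2, so H_1 = Z^2.

(K is a triangulation of a wedge of 2 circles.)

H_0 = Z,  H_1 = Z^2.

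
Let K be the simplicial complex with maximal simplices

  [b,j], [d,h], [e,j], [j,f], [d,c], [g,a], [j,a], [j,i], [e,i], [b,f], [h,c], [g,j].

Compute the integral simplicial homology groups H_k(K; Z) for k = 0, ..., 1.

Fix the vertex order a < b < c < d < e < f < g < h < i < j and write every simplex with vertices in increasing order. Then dim K = 1 and the simplices of K are:

  0-simplices (10): a, b, c, d, e, f, g, h, i, j
  1-simplices (12): ag, aj, bf, bj, cd, ch, dh, ei, ej, fj, gj, ij

giving chain groups C_0 ≅ Z^10, C_1 ≅ Z^12.

Boundary ∂_1: C_1 → C_0 is given by ∂[p,q] = [q] − [p].
The resulting 10×12 matrix has rank 8, and its Smith normal form has invariant factors (1,1,1,1,1,1,1,1).

Computing H_k = (kernel of ∂_k) / (image of ∂_{k+1}):

  H_0: rank C_0 − rank ∂_1 = 10 − 8 = 2, and the invariant factors of ∂_1 are all 1, so H_0 ≅ Z^2.
  H_1: rank ker ∂_1 − rank ∂_2 = (12 − 8) − 0 = 4, and there is no ∂_2, so H_1 ≅ Z^4.

H_0 ≅ Z^2,  H_1 ≅ Z^4.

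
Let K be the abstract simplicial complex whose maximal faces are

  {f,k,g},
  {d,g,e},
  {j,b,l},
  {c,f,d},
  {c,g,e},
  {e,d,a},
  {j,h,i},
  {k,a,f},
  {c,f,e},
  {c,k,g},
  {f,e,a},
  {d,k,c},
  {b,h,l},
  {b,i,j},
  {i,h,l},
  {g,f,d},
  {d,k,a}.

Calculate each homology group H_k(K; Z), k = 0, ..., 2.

H_0 ≅ Z^2,  H_1 ≅ Z ⊕ Z/2,  H_2 = 0.

Fix the vertex order a < b < c < d < e < f < g < h < i < j < k < l and write every simplex with vertices in increasing order. Then dim K = 2 and the simplices of K are:

  0-simplices (12): a, b, c, d, e, f, g, h, i, j, k, l
  1-simplices (28): ad, ae, af, ak, bh, bi, bj, bl, cd, ce, cf, cg, ck, de, df, dg, dk, ef, eg, fg, fk, gk, hi, hj, hl, ij, il, jl
  2-simplices (17): ade, adk, aef, afk, bhl, bij, bjl, cdf, cdk, cef, ceg, cgk, deg, dfg, fgk, hij, hil

giving chain groups C_0 ≅ Z^12, C_1 ≅ Z^28, C_2 ≅ Z^17.

∂_1: C_1 → C_0 sends each edge [p,q] (with p < q) to q − p. For instance
  ∂jl = l − j.
As a 12×28 matrix over Z this has rank 10, with invariant factors (1,1,1,1,1,1,1,1,1,1).

Boundary ∂_2: C_2 → C_1 maps a triangle to the signed sum of its edges. For instance
  ∂cdk = dk − ck + cd,
  ∂dfg = fg − dg + df.
The resulting 28×17 matrix has rank 17, and its Smith normal form has invariant factors (1,1,1,1,1,1,1,1,1,1,1,1,1,1,1,1,2).

Computing H_k = (kernel of ∂_k) / (image of ∂_{k+1}):

  H_0: rank C_0 − rank ∂_1 = 12 − 10 = 2, and the invariant factors of ∂_1 are all 1, so H_0 = Z^2.
  H_1: rank ker ∂_1 − rank ∂_2 = (28 − 10) − 17 = 1, and ∂_2 has invariant factor 2 > 1, so H_1 = Z ⊕ Z/2.
  H_2: rank ker ∂_2 − rank ∂_3 = (17 − 17) − 0 = 0, and there is no ∂_3, so H_2 = 0.

As a check, the Euler characteristic is 12 − 28 + 17 = 1, which agrees with 2 − 1 + 0 = 1.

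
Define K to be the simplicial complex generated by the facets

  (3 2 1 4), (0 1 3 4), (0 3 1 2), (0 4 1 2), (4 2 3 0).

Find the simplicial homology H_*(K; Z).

H_0 = Z,  H_1 = 0,  H_2 = 0,  H_3 = Z.

Order the vertices as 0 < 1 < 2 < 3 < 4. Listing each simplex with vertices in this order, K has dimension 3 with simplices:

  0-simplices (5): [0], [1], [2], [3], [4]
  1-simplices (10): [0,1], [0,2], [0,3], [0,4], [1,2], [1,3], [1,4], [2,3], [2,4], [3,4]
  2-simplices (10): [0,1,2], [0,1,3], [0,1,4], [0,2,3], [0,2,4], [0,3,4], [1,2,3], [1,2,4], [1,3,4], [2,3,4]
  3-simplices (5): [0,1,2,3], [0,1,2,4], [0,1,3,4], [0,2,3,4], [1,2,3,4]

Hence C_0 ≅ Z^5, C_1 ≅ Z^10, C_2 ≅ Z^10, C_3 ≅ Z^5.

Boundary ∂_1: C_1 → C_0 sends each edge [p,q] (with p < q) to q − p. For instance
  ∂[0,2] = [2] − [0].
As a 5×10 matrix over Z this has rank 4, with invariant factors (1,1,1,1).

The boundary map ∂_2: C_2 → C_1 maps a triangle to the signed sum of its edges. For instance
  ∂[1,2,4] = [2,4] − [1,4] + [1,2],
  ∂[0,2,3] = [2,3] − [0,3] + [0,2].
The 10×10 boundary matrix has rank 6 and Smith normal form diag(1,1,1,1,1,1).

The boundary map ∂_3: C_3 → C_2 sends each 3-simplex σ to the alternating sum Σ_i (−1)^i (σ with its i-th vertex removed). For instance
  ∂[0,1,3,4] = [1,3,4] − [0,3,4] + [0,1,4] − [0,1,3],
  ∂[1,2,3,4] = [2,3,4] − [1,3,4] + [1,2,4] − [1,2,3].
The 10×5 boundary matrix has rank 4 and Smith normal form diag(1,1,1,1).

Now H_k = ker ∂_k / im ∂_{k+1}, so:

  H_0: rank C_0 − rank ∂_1 = 5 − 4 = 1, and the invariant factors of ∂_1 are all 1, so H_0 = Z.
  H_1: rank ker ∂_1 − rank ∂_2 = (10 − 4) − 6 = 0, and the invariant factors of ∂_2 are all 1, so H_1 = 0.
  H_2: rank ker ∂_2 − rank ∂_3 = (10 − 6) − 4 = 0, and the invariant factors of ∂_3 are all 1, so H_2 = 0.
  H_3: rank ker ∂_3 − rank ∂_4 = (5 − 4) − 0 = 1, and there is no ∂_4, so H_3 = Z.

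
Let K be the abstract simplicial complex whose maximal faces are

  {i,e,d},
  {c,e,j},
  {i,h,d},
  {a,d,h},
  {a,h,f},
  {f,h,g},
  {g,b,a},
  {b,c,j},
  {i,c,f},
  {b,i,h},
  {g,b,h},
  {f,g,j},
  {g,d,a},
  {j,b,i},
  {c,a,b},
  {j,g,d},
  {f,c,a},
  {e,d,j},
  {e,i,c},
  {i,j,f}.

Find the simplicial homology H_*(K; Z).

H_0 ≅ Z,  H_1 ≅ Z ⊕ Z/2,  H_2 = 0.

Take the total order a < b < c < d < e < f < g < h < i < j on the vertex set. Then K (dimension 2) consists of the simplices:

  0-simplices (10): a, b, c, d, e, f, g, h, i, j
  1-simplices (30): ab, ac, ad, af, ag, ah, bc, bg, bh, bi, bj, ce, cf, ci, cj, de, dg, dh, di, dj, ei, ej, fg, fh, fi, fj, gh, gj, hi, ij
  2-simplices (20): abc, abg, acf, adg, adh, afh, bcj, bgh, bhi, bij, cei, cej, cfi, dei, dej, dgj, dhi, fgh, fgj, fij

giving chain groups C_0 ≅ Z^10, C_1 ≅ Z^30, C_2 ≅ Z^20.

Boundary ∂_1: C_1 → C_0 is given by ∂[p,q] = [q] − [p].
As a 10×30 matrix over Z this has rank 9, with invariant factors (1,1,1,1,1,1,1,1,1).

The boundary map ∂_2: C_2 → C_1 maps a triangle to the signed sum of its edges. For instance
  ∂dgj = gj − dj + dg,
  ∂afh = fh − ah + af.
This gives a 30×20 integer matrix of rank 20; reducing to Smith normal form yields diagonal entries (1,1,1,1,1,1,1,1,1,1,1,1,1,1,1,1,1,1,1,2).

Reading off H_k = ker ∂_k / im ∂_{k+1}:

  H_0: rank C_0 − rank ∂_1 = 10 − 9 = 1, and the invariant factors of ∂_1 are all 1, so H_0 = Z.
  H_1: rank ker ∂_1 − rank ∂_2 = (30 − 9) − 20 = 1, and ∂_2 has invariant factor 2 > 1, so H_1 = Z ⊕ Z/2.
  H_2: rank ker ∂_2 − rank ∂_3 = (20 − 20) − 0 = 0, and there is no ∂_3, so H_2 = 0.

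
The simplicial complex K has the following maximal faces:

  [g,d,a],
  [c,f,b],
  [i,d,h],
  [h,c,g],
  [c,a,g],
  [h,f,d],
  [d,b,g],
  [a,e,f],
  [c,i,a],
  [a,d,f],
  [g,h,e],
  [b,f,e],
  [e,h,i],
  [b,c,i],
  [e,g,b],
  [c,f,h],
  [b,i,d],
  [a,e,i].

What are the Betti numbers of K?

Fix the vertex order a < b < c < d < e < f < g < h < i and write every simplex with vertices in increasing order. Then dim K = 2 and the simplices of K are:

  0-simplices (9): a, b, c, d, e, f, g, h, i
  1-simplices (27): ac, ad, ae, af, ag, ai, bc, bd, be, bf, bg, bi, cf, cg, ch, ci, df, dg, dh, di, ef, eg, eh, ei, fh, gh, hi
  2-simplices (18): acg, aci, adf, adg, aef, aei, bcf, bci, bdg, bdi, bef, beg, cfh, cgh, dfh, dhi, egh, ehi

Hence C_0 ≅ Z^9, C_1 ≅ Z^27, C_2 ≅ Z^18.

Boundary ∂_1: C_1 → C_0 is given by ∂[p,q] = [q] − [p]. For instance
  ∂df = f − d.
The resulting 9×27 matrix has rank 8, and its Smith normal form has invariant factors (1,1,1,1,1,1,1,1).

Boundary ∂_2: C_2 → C_1 acts by ∂[p,q,r] = [q,r] − [p,r] + [p,q]. For instance
  ∂adg = dg − ag + ad,
  ∂acg = cg − ag + ac.
The resulting 27×18 matrix has rank 17, and its Smith normal form has invariant factors (1,1,1,1,1,1,1,1,1,1,1,1,1,1,1,1,1).

From H_k ≅ ker(∂_k) / im(∂_{k+1}) we obtain:

  H_0: rank C_0 − rank ∂_1 = 9 − 8 = 1, and the invariant factors of ∂_1 are all 1, so H_0 ≅ Z.
  H_1: rank ker ∂_1 − rank ∂_2 = (27 − 8) − 17 = 2, and the invariant factors of ∂_2 are all 1, so H_1 ≅ Z^2.
  H_2: rank ker ∂_2 − rank ∂_3 = (18 − 17) − 0 = 1, and there is no ∂_3, so H_2 ≅ Z.

As a check, the Euler characteristic is 9 − 27 + 18 = 0, which agrees with 1 − 2 + 1 = 0.

Hence the Betti numbers are b_0 = 1, b_1 = 2, b_2 = 1.

b_0 = 1, b_1 = 2, b_2 = 1.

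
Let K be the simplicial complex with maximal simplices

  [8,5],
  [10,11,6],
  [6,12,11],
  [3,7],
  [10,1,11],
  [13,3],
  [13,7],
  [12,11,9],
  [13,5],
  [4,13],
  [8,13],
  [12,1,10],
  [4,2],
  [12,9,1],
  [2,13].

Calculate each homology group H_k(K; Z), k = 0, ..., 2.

Order the vertices as 1 < 2 < 3 < 4 < 5 < 6 < 7 < 8 < 9 < 10 < 11 < 12 < 13. Listing each simplex with vertices in this order, K has dimension 2 with simplices:

  0-simplices (13): [1], [2], [3], [4], [5], [6], [7], [8], [9], [10], [11], [12], [13]
  1-simplices (21): (21 of them)
  2-simplices (6): [1,9,12], [1,10,11], [1,10,12], [6,10,11], [6,11,12], [9,11,12]

Hence C_0 ≅ Z^13, C_1 ≅ Z^21, C_2 ≅ Z^6.

∂_1: C_1 → C_0 sends each edge [p,q] (with p < q) to q − p.
The resulting 13×21 matrix has rank 11, and its Smith normal form has invariant factors (1,1,1,1,1,1,1,1,1,1,1).

∂_2: C_2 → C_1 maps a triangle to the signed sum of its edges. For instance
  ∂[1,10,11] = [10,11] − [1,11] + [1,10],
  ∂[6,11,12] = [11,12] − [6,12] + [6,11].
This gives a 21×6 integer matrix of rank 6; reducing to Smith normal form yields diagonal entries (1,1,1,1,1,1).

Computing H_k = (kernel of ∂_k) / (image of ∂_{k+1}):

  H_0: rank C_0 − rank ∂_1 = 13 − 11 = 2, and the invariant factors of ∂_1 are all 1, so H_0 = Z^2.
  H_1: rank ker ∂_1 − rank ∂_2 = (21 − 11) − 6 = 4, and the invariant factors of ∂_2 are all 1, so H_1 = Z^4.
  H_2: rank ker ∂_2 − rank ∂_3 = (6 − 6) − 0 = 0, and there is no ∂_3, so H_2 = 0.

As a check, the Euler characteristic is 13 − 21 + 6 = -2, which agrees with 2 − 4 + 0 = -2.

H_0 = Z^2,  H_1 = Z^4,  H_2 = 0.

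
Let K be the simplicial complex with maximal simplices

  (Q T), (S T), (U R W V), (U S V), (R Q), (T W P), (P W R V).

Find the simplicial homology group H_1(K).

We work with the vertex ordering P < Q < R < S < T < U < V < W. The simplices of K, each written with vertices in increasing order, are:

  0-simplices (8): P, Q, R, S, T, U, V, W
  1-simplices (16): PR, PT, PV, PW, QR, QT, RU, RV, RW, ST, SU, SV, TW, UV, UW, VW
  2-simplices (9): PRV, PRW, PTW, PVW, RUV, RUW, RVW, SUV, UVW
  3-simplices (2): PRVW, RUVW

Hence C_0 ≅ Z^8, C_1 ≅ Z^16, C_2 ≅ Z^9, C_3 ≅ Z^2.

∂_1: C_1 → C_0 is given by ∂[p,q] = [q] − [p]. For instance
  ∂PR = R − P.
As a 8×16 matrix over Z this has rank 7, with invariant factors (1,1,1,1,1,1,1).

∂_2: C_2 → C_1 maps a triangle to the signed sum of its edges. For instance
  ∂RVW = VW − RW + RV,
  ∂PVW = VW − PW + PV.
As a 16×9 matrix over Z this has rank 7, with invariant factors (1,1,1,1,1,1,1).

∂_3: C_3 → C_2 sends each 3-simplex σ to the alternating sum Σ_i (−1)^i (σ with its i-th vertex removed). For instance
  ∂RUVW = UVW − RVW + RUW − RUV,
  ∂PRVW = RVW − PVW + PRW − PRV.
The 9×2 boundary matrix has rank 2 and Smith normal form diag(1,1).

Reading off H_k = ker ∂_k / im ∂_{k+1}:

  H_1: rank ker ∂_1 − rank ∂_2 = (16 − 7) − 7 = 2, and the invariant factors of ∂_2 are all 1, so H_1 = Z^2.

H_1 = Z^2.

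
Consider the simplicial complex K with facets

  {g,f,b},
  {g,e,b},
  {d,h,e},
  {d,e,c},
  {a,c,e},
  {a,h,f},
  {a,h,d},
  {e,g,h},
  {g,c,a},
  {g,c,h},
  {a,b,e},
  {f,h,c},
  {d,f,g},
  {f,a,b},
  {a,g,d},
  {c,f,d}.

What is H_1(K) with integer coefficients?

Order the vertices as a < b < c < d < e < f < g < h. Listing each simplex with vertices in this order, K has dimension 2 with simplices:

  0-simplices (8): a, b, c, d, e, f, g, h
  1-simplices (24): ab, ac, ad, ae, af, ag, ah, be, bf, bg, cd, ce, cf, cg, ch, de, df, dg, dh, eg, eh, fg, fh, gh
  2-simplices (16): abe, abf, ace, acg, adg, adh, afh, beg, bfg, cde, cdf, cfh, cgh, deh, dfg, egh

giving chain groups C_0 ≅ Z^8, C_1 ≅ Z^24, C_2 ≅ Z^16.

∂_1: C_1 → C_0 maps an edge to its endpoints' difference, ∂[p,q] = q − p. For instance
  ∂ce = e − c.
The 8×24 boundary matrix has rank 7 and Smith normal form diag(1,1,1,1,1,1,1).

∂_2: C_2 → C_1 maps a triangle to the signed sum of its edges. For instance
  ∂cdf = df − cf + cd,
  ∂cde = de − ce + cd.
The resulting 24×16 matrix has rank 15, and its Smith normal form has invariant factors (1,1,1,1,1,1,1,1,1,1,1,1,1,1,1).

Computing H_k = (kernel of ∂_k) / (image of ∂_{k+1}):

  H_1: rank ker ∂_1 − rank ∂_2 = (24 − 7) − 15 = 2, and the invariant factors of ∂_2 are all 1, so H_1 = Z^2.

(K is a triangulation of the torus T^2.)

H_1 ≅ Z^2.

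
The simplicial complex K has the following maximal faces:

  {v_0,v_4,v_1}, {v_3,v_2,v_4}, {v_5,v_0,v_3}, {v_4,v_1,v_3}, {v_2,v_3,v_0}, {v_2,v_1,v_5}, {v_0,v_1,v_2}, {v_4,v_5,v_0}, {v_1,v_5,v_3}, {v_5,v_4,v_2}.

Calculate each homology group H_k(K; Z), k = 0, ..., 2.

K has 6 vertices, 15 edges, 10 triangles.
rank ∂_0 = 0, rank ∂_1 = 5 ⇒ b_0 = 6 − 0 − 5 = 1; all invariant factors of ∂_1 are 1 so no torsion. So H_0 = Z.
rank ∂_1 = 5, rank ∂_2 = 10 ⇒ b_1 = 15 − 5 − 10 = 0; ∂_2 has invariant factor(s) [2] giving torsion. So H_1 = Z/2Z.
rank ∂_2 = 10, rank ∂_3 = 0 ⇒ b_2 = 10 − 10 − 0 = 0. So H_2 = 0.

H_0 ≅ Z,  H_1 ≅ Z/2Z,  H_2 = 0.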